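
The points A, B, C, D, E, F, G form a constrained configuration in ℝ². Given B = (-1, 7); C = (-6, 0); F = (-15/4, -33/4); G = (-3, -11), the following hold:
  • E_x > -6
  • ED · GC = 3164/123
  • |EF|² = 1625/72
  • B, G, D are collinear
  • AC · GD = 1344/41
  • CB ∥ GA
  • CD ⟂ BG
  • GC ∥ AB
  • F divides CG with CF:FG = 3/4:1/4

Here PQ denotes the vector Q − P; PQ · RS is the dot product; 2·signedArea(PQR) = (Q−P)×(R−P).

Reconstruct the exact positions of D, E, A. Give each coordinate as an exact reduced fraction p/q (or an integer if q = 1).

1. D_x = -75/41  [B, G, D are collinear ∩ CD ⟂ BG]
2. D_y = -19/41  [B, G, D are collinear ∩ CD ⟂ BG]
   → D = (-75/41, -19/41)
3. E_x = -5  [line 3·x + -11·y + -76/3 = 0 ∩ |EF|² = 1625/72]
4. E_y = -11/3  [line 3·x + -11·y + -76/3 = 0 ∩ |EF|² = 1625/72]
   → E = (-5, -11/3)
5. A_x = 2  [GC ∥ AB ∩ CB ∥ GA]
6. A_y = -4  [GC ∥ AB ∩ CB ∥ GA]
   → A = (2, -4)

A = (2, -4)
D = (-75/41, -19/41)
E = (-5, -11/3)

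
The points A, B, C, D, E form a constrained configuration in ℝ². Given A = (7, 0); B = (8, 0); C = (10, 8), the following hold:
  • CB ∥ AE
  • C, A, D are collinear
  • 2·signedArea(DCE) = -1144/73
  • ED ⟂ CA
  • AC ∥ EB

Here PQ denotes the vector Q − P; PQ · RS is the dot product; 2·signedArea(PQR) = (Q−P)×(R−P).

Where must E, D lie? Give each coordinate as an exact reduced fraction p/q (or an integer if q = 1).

D = (301/73, -560/73)
E = (5, -8)

1. E_x = 5  [AC ∥ EB ∩ CB ∥ AE]
2. E_y = -8  [AC ∥ EB ∩ CB ∥ AE]
   → E = (5, -8)
3. D_x = 301/73  [C, A, D are collinear ∩ ED ⟂ CA]
4. D_y = -560/73  [C, A, D are collinear ∩ ED ⟂ CA]
   → D = (301/73, -560/73)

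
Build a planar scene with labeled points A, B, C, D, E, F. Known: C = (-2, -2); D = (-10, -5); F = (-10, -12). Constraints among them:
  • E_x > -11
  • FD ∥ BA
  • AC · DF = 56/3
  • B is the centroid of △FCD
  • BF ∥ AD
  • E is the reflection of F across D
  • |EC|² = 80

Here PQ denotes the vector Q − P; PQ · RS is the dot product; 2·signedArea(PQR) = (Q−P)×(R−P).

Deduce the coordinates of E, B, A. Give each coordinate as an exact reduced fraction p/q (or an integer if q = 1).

A = (-22/3, 2/3)
B = (-22/3, -19/3)
E = (-10, 2)

1. E_x = -10  [E is the reflection of F across D]
2. E_y = 2  [E is the reflection of F across D]
   → E = (-10, 2)
3. B_x = -22/3  [B is the centroid of △FCD]
4. B_y = -19/3  [B is the centroid of △FCD]
   → B = (-22/3, -19/3)
5. A_x = -22/3  [BF ∥ AD ∩ FD ∥ BA]
6. A_y = 2/3  [BF ∥ AD ∩ FD ∥ BA]
   → A = (-22/3, 2/3)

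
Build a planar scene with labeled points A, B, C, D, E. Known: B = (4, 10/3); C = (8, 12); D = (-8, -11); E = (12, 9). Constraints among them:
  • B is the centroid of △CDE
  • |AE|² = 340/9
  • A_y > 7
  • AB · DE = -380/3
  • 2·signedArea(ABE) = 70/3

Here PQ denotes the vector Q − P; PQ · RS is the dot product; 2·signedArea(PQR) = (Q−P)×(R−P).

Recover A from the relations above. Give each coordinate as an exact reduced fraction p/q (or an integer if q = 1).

1. A_x = 6  [AB · DE = -380/3 ∩ 2·signedArea(ABE) = 70/3]
2. A_y = 23/3  [AB · DE = -380/3 ∩ 2·signedArea(ABE) = 70/3]
   → A = (6, 23/3)

A = (6, 23/3)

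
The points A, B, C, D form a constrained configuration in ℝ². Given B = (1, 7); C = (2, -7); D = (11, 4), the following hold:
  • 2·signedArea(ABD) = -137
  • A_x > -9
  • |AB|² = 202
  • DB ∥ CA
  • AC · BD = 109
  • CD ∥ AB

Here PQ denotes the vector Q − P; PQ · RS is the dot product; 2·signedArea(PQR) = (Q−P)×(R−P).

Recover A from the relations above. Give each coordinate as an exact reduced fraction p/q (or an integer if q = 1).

1. A_x = -8  [CD ∥ AB ∩ DB ∥ CA]
2. A_y = -4  [CD ∥ AB ∩ DB ∥ CA]
   → A = (-8, -4)

A = (-8, -4)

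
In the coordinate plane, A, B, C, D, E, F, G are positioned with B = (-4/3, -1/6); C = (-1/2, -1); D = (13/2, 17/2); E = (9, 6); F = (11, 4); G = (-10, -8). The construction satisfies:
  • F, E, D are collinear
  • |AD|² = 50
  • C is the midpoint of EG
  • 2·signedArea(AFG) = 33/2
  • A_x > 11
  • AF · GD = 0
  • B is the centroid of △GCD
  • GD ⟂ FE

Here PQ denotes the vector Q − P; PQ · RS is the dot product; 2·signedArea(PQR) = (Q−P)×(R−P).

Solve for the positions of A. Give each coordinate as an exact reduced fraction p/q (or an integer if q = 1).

A = (23/2, 7/2)

1. A_x = 23/2  [AF · GD = 0 ∩ 2·signedArea(AFG) = 33/2]
2. A_y = 7/2  [AF · GD = 0 ∩ 2·signedArea(AFG) = 33/2]
   → A = (23/2, 7/2)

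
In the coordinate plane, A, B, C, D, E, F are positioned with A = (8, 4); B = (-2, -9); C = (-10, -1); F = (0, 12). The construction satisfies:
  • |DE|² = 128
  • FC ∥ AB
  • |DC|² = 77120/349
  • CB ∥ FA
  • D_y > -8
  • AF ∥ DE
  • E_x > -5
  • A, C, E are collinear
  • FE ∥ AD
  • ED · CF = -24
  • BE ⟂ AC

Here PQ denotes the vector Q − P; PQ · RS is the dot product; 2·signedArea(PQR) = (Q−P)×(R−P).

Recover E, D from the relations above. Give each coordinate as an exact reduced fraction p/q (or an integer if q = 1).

D = (1174/349, -2621/349)
E = (-1618/349, 171/349)

1. E_x = -1618/349  [A, C, E are collinear ∩ BE ⟂ AC]
2. E_y = 171/349  [A, C, E are collinear ∩ BE ⟂ AC]
   → E = (-1618/349, 171/349)
3. D_x = 1174/349  [AF ∥ DE ∩ FE ∥ AD]
4. D_y = -2621/349  [AF ∥ DE ∩ FE ∥ AD]
   → D = (1174/349, -2621/349)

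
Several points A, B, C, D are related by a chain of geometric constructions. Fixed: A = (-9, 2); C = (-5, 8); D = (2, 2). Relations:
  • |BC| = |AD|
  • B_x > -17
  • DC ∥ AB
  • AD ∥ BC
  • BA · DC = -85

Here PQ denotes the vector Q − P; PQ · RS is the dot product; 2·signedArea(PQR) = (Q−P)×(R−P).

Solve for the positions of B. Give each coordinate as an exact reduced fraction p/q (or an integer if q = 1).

B = (-16, 8)

1. B_x = -16  [AD ∥ BC ∩ DC ∥ AB]
2. B_y = 8  [AD ∥ BC ∩ DC ∥ AB]
   → B = (-16, 8)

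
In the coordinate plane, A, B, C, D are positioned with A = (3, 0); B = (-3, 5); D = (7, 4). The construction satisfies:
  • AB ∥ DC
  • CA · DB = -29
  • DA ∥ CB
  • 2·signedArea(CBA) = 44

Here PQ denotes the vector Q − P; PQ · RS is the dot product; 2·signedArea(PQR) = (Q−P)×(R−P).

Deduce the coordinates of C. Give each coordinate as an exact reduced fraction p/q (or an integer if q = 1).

1. C_x = 1  [DA ∥ CB ∩ AB ∥ DC]
2. C_y = 9  [DA ∥ CB ∩ AB ∥ DC]
   → C = (1, 9)

C = (1, 9)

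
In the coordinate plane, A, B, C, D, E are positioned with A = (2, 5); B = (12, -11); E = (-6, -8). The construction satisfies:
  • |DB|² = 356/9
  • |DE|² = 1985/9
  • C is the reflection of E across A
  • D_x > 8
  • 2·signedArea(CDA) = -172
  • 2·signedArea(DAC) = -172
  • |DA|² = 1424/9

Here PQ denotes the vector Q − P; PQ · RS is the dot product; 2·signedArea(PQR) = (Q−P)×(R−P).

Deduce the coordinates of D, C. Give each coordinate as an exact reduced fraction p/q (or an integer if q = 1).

1. C_x = 10  [C is the reflection of E across A]
2. C_y = 18  [C is the reflection of E across A]
   → C = (10, 18)
3. D_x = 26/3  [line -13·x + 8·y + 158 = 0 ∩ |DE|² = 1985/9]
4. D_y = -17/3  [line -13·x + 8·y + 158 = 0 ∩ |DE|² = 1985/9]
   → D = (26/3, -17/3)

C = (10, 18)
D = (26/3, -17/3)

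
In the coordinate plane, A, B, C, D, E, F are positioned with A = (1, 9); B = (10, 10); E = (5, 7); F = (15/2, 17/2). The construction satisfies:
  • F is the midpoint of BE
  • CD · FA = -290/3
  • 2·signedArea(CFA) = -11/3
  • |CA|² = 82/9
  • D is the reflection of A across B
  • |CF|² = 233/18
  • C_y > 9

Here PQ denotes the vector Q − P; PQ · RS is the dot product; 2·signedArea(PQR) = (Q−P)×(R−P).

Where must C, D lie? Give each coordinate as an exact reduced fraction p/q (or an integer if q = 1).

C = (4, 28/3)
D = (19, 11)

1. C_x = 4  [line -1/2·x + -13/2·y + 188/3 = 0 ∩ |CF|² = 233/18]
2. C_y = 28/3  [line -1/2·x + -13/2·y + 188/3 = 0 ∩ |CF|² = 233/18]
   → C = (4, 28/3)
3. D_x = 19  [D is the reflection of A across B]
4. D_y = 11  [D is the reflection of A across B]
   → D = (19, 11)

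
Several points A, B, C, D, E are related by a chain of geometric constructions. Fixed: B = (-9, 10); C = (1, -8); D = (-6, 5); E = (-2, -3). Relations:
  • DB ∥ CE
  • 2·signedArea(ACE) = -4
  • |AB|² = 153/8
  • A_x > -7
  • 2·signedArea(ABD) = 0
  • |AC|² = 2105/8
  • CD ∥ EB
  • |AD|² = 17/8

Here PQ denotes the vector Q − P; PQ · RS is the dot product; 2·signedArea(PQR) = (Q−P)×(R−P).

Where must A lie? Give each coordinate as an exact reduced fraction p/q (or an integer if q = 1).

1. A_x = -27/4  [line 5·x + 3·y + 15 = 0 ∩ |AB|² = 153/8]
2. A_y = 25/4  [line 5·x + 3·y + 15 = 0 ∩ |AB|² = 153/8]
   → A = (-27/4, 25/4)

A = (-27/4, 25/4)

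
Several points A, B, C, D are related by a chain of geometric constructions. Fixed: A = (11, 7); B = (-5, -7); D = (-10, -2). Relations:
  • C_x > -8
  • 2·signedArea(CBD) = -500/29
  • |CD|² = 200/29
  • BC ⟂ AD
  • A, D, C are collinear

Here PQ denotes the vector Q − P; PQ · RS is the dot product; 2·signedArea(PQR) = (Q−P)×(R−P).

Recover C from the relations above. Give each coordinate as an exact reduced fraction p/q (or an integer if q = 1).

C = (-220/29, -28/29)

1. C_x = -220/29  [A, D, C are collinear ∩ BC ⟂ AD]
2. C_y = -28/29  [A, D, C are collinear ∩ BC ⟂ AD]
   → C = (-220/29, -28/29)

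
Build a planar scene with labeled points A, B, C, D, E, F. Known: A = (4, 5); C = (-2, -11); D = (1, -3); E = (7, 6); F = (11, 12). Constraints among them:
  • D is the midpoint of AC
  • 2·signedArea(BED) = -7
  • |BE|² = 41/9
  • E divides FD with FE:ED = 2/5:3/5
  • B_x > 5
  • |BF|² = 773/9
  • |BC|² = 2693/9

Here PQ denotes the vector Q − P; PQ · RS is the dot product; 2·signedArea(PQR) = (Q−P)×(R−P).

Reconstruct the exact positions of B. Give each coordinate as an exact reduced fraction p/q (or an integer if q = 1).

1. B_x = 16/3  [line 9·x + -6·y + -20 = 0 ∩ |BC|² = 2693/9]
2. B_y = 14/3  [line 9·x + -6·y + -20 = 0 ∩ |BC|² = 2693/9]
   → B = (16/3, 14/3)

B = (16/3, 14/3)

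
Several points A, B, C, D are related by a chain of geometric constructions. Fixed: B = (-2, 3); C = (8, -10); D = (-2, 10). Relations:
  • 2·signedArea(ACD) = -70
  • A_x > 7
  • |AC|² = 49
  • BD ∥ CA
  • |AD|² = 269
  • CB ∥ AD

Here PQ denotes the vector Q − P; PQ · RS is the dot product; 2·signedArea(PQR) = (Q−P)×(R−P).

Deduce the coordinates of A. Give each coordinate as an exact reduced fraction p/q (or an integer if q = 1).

A = (8, -3)

1. A_x = 8  [CB ∥ AD ∩ BD ∥ CA]
2. A_y = -3  [CB ∥ AD ∩ BD ∥ CA]
   → A = (8, -3)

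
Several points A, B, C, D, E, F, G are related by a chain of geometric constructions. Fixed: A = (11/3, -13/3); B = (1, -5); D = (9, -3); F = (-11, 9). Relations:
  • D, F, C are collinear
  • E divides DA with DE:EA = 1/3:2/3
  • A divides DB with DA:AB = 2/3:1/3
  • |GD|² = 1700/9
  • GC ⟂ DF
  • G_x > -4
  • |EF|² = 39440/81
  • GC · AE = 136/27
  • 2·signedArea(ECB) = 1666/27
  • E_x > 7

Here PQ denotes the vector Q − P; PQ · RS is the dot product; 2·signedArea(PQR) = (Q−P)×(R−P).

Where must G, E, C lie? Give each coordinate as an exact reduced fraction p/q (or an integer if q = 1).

C = (-8/3, 4)
E = (65/9, -31/9)
G = (-11/3, 7/3)

1. E_x = 65/9  [E divides DA with DE:EA = 1/3:2/3]
2. E_y = -31/9  [E divides DA with DE:EA = 1/3:2/3]
   → E = (65/9, -31/9)
3. C_x = -8/3  [D, F, C are collinear ∩ 2·signedArea(ECB) = 1666/27]
4. C_y = 4  [D, F, C are collinear ∩ 2·signedArea(ECB) = 1666/27]
   → C = (-8/3, 4)
5. G_x = -11/3  [GC · AE = 136/27 ∩ GC ⟂ DF]
6. G_y = 7/3  [GC · AE = 136/27 ∩ GC ⟂ DF]
   → G = (-11/3, 7/3)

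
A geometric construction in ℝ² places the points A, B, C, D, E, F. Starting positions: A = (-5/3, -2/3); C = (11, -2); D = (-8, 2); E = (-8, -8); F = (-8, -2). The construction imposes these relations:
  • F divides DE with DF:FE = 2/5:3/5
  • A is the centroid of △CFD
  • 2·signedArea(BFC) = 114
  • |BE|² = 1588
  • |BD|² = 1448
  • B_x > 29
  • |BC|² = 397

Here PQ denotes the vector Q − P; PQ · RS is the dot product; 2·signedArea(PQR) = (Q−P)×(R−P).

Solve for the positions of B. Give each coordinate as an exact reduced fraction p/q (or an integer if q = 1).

1. B_y = 4  [2·signedArea(BFC) = 114]
2. B_x = 30  [|BC|² = 397]
   → B = (30, 4)

B = (30, 4)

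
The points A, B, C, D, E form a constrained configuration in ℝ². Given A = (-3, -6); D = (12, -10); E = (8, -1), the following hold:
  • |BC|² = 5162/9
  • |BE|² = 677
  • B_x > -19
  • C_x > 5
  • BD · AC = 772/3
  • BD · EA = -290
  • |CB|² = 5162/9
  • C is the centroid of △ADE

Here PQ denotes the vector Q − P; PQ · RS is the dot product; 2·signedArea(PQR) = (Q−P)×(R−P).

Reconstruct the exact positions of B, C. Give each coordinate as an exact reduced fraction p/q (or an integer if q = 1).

B = (-18, -2)
C = (17/3, -17/3)

1. C_x = 17/3  [C is the centroid of △ADE]
2. C_y = -17/3  [C is the centroid of △ADE]
   → C = (17/3, -17/3)
3. B_x = -18  [BD · EA = -290 ∩ BD · AC = 772/3]
4. B_y = -2  [BD · EA = -290 ∩ BD · AC = 772/3]
   → B = (-18, -2)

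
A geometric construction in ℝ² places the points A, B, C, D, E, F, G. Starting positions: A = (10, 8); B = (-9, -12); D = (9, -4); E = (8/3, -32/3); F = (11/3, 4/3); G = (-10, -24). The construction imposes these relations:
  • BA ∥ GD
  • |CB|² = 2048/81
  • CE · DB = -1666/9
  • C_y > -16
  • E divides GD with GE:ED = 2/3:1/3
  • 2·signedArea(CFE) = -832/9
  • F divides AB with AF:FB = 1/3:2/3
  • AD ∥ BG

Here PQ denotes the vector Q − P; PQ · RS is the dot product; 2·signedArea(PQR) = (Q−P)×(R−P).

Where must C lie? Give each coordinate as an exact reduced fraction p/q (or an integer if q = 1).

C = (-49/9, -140/9)

1. C_x = -49/9  [2·signedArea(CFE) = -832/9 ∩ CE · DB = -1666/9]
2. C_y = -140/9  [2·signedArea(CFE) = -832/9 ∩ CE · DB = -1666/9]
   → C = (-49/9, -140/9)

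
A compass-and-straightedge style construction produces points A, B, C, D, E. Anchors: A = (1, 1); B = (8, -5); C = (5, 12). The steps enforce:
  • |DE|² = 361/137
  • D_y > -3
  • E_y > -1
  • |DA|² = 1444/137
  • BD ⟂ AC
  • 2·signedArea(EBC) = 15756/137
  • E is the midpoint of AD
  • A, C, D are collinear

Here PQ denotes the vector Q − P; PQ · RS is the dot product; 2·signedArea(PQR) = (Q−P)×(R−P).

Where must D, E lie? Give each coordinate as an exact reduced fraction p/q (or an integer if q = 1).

1. D_x = -15/137  [A, C, D are collinear ∩ BD ⟂ AC]
2. D_y = -281/137  [A, C, D are collinear ∩ BD ⟂ AC]
   → D = (-15/137, -281/137)
3. E_x = 61/137  [E is the midpoint of AD]
4. E_y = -72/137  [E is the midpoint of AD]
   → E = (61/137, -72/137)

D = (-15/137, -281/137)
E = (61/137, -72/137)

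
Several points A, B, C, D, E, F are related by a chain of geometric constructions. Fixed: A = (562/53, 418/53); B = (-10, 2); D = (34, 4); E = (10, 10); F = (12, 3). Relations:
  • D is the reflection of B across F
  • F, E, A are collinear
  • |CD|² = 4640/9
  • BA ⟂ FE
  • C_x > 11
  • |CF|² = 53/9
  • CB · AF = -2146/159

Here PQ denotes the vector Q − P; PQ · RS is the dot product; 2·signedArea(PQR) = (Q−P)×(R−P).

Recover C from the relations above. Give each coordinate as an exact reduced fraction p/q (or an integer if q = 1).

C = (34/3, 16/3)

1. C_x = 34/3  [line -74/53·x + 259/53·y + -1628/159 = 0 ∩ |CF|² = 53/9]
2. C_y = 16/3  [line -74/53·x + 259/53·y + -1628/159 = 0 ∩ |CF|² = 53/9]
   → C = (34/3, 16/3)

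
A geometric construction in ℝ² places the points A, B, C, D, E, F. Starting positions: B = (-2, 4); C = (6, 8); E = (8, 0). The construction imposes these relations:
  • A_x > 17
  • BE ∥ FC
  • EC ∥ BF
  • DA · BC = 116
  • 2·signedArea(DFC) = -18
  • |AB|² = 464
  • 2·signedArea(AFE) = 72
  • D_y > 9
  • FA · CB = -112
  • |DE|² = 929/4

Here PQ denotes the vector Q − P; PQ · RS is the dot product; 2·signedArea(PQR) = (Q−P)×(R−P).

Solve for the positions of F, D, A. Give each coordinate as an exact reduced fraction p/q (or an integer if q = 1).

A = (18, -4)
D = (-7/2, 10)
F = (-4, 12)

1. F_x = -4  [BE ∥ FC ∩ EC ∥ BF]
2. F_y = 12  [BE ∥ FC ∩ EC ∥ BF]
   → F = (-4, 12)
3. D_x = -7/2  [line 4·x + 10·y + -86 = 0 ∩ |DE|² = 929/4]
4. D_y = 10  [line 4·x + 10·y + -86 = 0 ∩ |DE|² = 929/4]
   → D = (-7/2, 10)
5. A_x = 18  [2·signedArea(AFE) = 72 ∩ DA · BC = 116]
6. A_y = -4  [2·signedArea(AFE) = 72 ∩ DA · BC = 116]
   → A = (18, -4)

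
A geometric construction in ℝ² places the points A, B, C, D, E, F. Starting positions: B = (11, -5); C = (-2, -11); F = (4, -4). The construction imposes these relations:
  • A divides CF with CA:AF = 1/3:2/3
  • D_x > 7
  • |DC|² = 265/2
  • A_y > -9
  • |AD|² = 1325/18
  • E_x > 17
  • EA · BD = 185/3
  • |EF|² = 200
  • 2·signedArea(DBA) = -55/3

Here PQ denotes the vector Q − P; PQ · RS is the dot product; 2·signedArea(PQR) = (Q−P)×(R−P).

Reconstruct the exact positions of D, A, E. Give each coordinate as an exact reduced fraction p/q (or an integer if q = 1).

1. A_x = 0  [A divides CF with CA:AF = 1/3:2/3]
2. A_y = -26/3  [A divides CF with CA:AF = 1/3:2/3]
   → A = (0, -26/3)
3. D_x = 15/2  [line 11/3·x + -11·y + -77 = 0 ∩ |DC|² = 265/2]
4. D_y = -9/2  [line 11/3·x + -11·y + -77 = 0 ∩ |DC|² = 265/2]
   → D = (15/2, -9/2)
5. E_x = 18  [line 7/2·x + -1/2·y + -66 = 0 ∩ |EF|² = 200]
6. E_y = -6  [line 7/2·x + -1/2·y + -66 = 0 ∩ |EF|² = 200]
   → E = (18, -6)

A = (0, -26/3)
D = (15/2, -9/2)
E = (18, -6)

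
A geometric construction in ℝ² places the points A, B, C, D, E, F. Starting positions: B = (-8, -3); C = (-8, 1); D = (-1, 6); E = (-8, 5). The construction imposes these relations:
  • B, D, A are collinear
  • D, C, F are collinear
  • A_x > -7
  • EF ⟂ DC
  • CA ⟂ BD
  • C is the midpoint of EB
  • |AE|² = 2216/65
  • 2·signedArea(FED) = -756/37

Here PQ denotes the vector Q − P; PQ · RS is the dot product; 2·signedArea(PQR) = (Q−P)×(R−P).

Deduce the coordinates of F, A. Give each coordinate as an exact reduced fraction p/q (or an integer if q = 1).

A = (-394/65, -33/65)
F = (-226/37, 87/37)

1. F_x = -226/37  [D, C, F are collinear ∩ EF ⟂ DC]
2. F_y = 87/37  [D, C, F are collinear ∩ EF ⟂ DC]
   → F = (-226/37, 87/37)
3. A_x = -394/65  [B, D, A are collinear ∩ CA ⟂ BD]
4. A_y = -33/65  [B, D, A are collinear ∩ CA ⟂ BD]
   → A = (-394/65, -33/65)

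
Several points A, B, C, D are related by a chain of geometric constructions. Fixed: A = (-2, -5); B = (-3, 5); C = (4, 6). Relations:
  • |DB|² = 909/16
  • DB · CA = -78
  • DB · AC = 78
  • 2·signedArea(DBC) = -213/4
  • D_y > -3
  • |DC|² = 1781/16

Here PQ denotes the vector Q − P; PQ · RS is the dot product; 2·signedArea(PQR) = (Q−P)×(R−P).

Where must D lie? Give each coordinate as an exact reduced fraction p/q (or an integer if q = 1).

1. D_x = -9/4  [DB · CA = -78 ∩ 2·signedArea(DBC) = -213/4]
2. D_y = -5/2  [DB · CA = -78 ∩ 2·signedArea(DBC) = -213/4]
   → D = (-9/4, -5/2)

D = (-9/4, -5/2)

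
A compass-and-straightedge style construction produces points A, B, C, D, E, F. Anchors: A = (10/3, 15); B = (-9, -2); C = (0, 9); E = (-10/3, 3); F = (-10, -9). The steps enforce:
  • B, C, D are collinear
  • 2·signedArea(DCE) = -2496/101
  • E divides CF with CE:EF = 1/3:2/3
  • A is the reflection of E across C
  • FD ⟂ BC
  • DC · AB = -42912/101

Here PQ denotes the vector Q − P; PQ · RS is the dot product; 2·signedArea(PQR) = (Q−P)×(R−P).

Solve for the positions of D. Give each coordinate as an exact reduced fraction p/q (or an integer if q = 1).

D = (-1296/101, -675/101)

1. D_x = -1296/101  [B, C, D are collinear ∩ FD ⟂ BC]
2. D_y = -675/101  [B, C, D are collinear ∩ FD ⟂ BC]
   → D = (-1296/101, -675/101)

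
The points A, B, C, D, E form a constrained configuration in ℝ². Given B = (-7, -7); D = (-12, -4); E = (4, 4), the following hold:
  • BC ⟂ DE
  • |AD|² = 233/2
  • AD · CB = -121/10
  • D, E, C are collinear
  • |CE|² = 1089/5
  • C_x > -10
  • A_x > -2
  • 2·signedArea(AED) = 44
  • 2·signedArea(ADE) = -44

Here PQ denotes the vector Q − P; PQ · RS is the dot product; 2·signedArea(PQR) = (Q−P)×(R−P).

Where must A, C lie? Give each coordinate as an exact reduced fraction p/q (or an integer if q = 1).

1. A_x = -3/2  [line -8·x + 16·y + 12 = 0 ∩ |AD|² = 233/2]
2. A_y = -3/2  [line -8·x + 16·y + 12 = 0 ∩ |AD|² = 233/2]
   → A = (-3/2, -3/2)
3. C_x = -46/5  [D, E, C are collinear ∩ BC ⟂ DE]
4. C_y = -13/5  [D, E, C are collinear ∩ BC ⟂ DE]
   → C = (-46/5, -13/5)

A = (-3/2, -3/2)
C = (-46/5, -13/5)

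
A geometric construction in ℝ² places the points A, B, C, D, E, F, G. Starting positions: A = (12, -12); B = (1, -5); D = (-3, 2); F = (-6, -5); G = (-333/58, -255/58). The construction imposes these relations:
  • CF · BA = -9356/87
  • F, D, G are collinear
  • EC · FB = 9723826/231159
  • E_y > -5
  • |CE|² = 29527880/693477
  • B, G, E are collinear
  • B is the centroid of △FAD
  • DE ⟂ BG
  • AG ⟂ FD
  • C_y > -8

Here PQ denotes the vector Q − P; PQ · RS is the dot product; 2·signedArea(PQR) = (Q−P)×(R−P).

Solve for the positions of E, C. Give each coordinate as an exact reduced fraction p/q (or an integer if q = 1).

C = (421/174, -1241/174)
E = (-553213/154106, -707215/154106)

1. E_x = -553213/154106  [B, G, E are collinear ∩ DE ⟂ BG]
2. E_y = -707215/154106  [B, G, E are collinear ∩ DE ⟂ BG]
   → E = (-553213/154106, -707215/154106)
3. C_x = 421/174  [CF · BA = -9356/87 ∩ EC · FB = 9723826/231159]
4. C_y = -1241/174  [CF · BA = -9356/87 ∩ EC · FB = 9723826/231159]
   → C = (421/174, -1241/174)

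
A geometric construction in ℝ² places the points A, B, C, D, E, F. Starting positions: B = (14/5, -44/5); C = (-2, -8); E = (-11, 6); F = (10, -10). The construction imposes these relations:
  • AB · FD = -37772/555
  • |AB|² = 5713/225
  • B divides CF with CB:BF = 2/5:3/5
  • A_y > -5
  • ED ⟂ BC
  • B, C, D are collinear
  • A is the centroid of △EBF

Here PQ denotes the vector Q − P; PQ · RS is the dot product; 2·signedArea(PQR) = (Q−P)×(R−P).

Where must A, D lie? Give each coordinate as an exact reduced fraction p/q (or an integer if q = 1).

1. A_x = 3/5  [A is the centroid of △EBF]
2. A_y = -64/15  [A is the centroid of △EBF]
   → A = (3/5, -64/15)
3. D_x = -482/37  [B, C, D are collinear ∩ ED ⟂ BC]
4. D_y = -228/37  [B, C, D are collinear ∩ ED ⟂ BC]
   → D = (-482/37, -228/37)

A = (3/5, -64/15)
D = (-482/37, -228/37)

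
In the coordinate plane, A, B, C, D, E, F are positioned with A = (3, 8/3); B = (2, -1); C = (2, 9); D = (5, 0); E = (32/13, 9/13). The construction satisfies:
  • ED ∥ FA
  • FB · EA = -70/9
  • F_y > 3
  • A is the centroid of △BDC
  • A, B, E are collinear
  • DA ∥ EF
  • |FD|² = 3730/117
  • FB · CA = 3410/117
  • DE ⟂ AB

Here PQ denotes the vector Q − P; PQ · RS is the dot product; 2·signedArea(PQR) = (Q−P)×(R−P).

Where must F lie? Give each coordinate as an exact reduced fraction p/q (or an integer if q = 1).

1. F_x = 6/13  [ED ∥ FA ∩ DA ∥ EF]
2. F_y = 131/39  [ED ∥ FA ∩ DA ∥ EF]
   → F = (6/13, 131/39)

F = (6/13, 131/39)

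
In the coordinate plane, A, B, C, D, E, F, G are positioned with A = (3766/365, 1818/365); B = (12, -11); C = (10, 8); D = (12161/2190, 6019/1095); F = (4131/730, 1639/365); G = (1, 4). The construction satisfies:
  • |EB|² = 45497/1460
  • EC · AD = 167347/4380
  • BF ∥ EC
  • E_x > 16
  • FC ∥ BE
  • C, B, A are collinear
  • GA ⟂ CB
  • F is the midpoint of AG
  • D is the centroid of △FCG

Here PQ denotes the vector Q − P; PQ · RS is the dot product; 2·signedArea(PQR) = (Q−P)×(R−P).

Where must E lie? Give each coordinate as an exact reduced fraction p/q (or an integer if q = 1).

1. E_x = 11929/730  [BF ∥ EC ∩ FC ∥ BE]
2. E_y = -2734/365  [BF ∥ EC ∩ FC ∥ BE]
   → E = (11929/730, -2734/365)

E = (11929/730, -2734/365)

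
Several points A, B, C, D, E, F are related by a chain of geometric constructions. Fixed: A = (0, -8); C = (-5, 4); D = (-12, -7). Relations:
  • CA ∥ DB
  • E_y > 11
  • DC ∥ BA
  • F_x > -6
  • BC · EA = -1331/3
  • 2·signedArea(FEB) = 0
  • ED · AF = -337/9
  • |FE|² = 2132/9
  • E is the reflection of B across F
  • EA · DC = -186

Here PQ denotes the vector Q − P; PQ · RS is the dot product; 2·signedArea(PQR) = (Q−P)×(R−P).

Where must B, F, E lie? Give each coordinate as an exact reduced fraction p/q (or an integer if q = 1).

1. B_x = -7  [DC ∥ BA ∩ CA ∥ DB]
2. B_y = -19  [DC ∥ BA ∩ CA ∥ DB]
   → B = (-7, -19)
3. E_x = -13/3  [BC · EA = -1331/3 ∩ EA · DC = -186]
4. E_y = 35/3  [BC · EA = -1331/3 ∩ EA · DC = -186]
   → E = (-13/3, 35/3)
5. F_x = -17/3  [2·signedArea(FEB) = 0 ∩ E is the reflection of B across F]
6. F_y = -11/3  [2·signedArea(FEB) = 0 ∩ E is the reflection of B across F]
   → F = (-17/3, -11/3)

B = (-7, -19)
E = (-13/3, 35/3)
F = (-17/3, -11/3)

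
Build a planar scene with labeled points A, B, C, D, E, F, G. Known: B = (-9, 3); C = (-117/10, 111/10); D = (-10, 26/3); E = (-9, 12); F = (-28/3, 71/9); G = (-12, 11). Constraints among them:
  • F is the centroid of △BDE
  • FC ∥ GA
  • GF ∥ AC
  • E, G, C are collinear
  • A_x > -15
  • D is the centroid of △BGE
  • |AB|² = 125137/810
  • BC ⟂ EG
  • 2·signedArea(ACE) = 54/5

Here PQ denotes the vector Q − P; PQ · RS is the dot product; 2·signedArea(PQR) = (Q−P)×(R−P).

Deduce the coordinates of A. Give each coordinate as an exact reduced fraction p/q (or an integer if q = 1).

1. A_x = -431/30  [GF ∥ AC ∩ FC ∥ GA]
2. A_y = 1279/90  [GF ∥ AC ∩ FC ∥ GA]
   → A = (-431/30, 1279/90)

A = (-431/30, 1279/90)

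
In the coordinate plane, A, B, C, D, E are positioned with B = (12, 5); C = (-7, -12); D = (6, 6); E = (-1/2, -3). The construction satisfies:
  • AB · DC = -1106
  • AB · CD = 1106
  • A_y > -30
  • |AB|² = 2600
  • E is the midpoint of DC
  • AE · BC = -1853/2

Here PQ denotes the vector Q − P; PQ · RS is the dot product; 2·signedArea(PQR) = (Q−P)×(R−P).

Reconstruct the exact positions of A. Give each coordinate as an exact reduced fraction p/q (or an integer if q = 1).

A = (-26, -29)

1. A_x = -26  [AB · DC = -1106 ∩ AE · BC = -1853/2]
2. A_y = -29  [AB · DC = -1106 ∩ AE · BC = -1853/2]
   → A = (-26, -29)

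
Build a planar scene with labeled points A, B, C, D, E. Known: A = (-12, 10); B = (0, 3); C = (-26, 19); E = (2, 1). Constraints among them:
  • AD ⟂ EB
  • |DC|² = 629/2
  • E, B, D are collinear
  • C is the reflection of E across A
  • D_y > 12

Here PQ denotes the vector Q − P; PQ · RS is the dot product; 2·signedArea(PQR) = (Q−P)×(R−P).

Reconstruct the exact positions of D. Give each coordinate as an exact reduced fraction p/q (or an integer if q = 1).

1. D_x = -19/2  [E, B, D are collinear ∩ AD ⟂ EB]
2. D_y = 25/2  [E, B, D are collinear ∩ AD ⟂ EB]
   → D = (-19/2, 25/2)

D = (-19/2, 25/2)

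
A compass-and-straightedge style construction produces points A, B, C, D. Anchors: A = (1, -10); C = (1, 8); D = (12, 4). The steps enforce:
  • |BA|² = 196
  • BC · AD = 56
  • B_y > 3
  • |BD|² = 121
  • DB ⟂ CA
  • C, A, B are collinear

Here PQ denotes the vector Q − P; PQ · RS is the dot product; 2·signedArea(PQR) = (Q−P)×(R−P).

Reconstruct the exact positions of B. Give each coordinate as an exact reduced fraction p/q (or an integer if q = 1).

1. B_x = 1  [C, A, B are collinear ∩ DB ⟂ CA]
2. B_y = 4  [C, A, B are collinear ∩ DB ⟂ CA]
   → B = (1, 4)

B = (1, 4)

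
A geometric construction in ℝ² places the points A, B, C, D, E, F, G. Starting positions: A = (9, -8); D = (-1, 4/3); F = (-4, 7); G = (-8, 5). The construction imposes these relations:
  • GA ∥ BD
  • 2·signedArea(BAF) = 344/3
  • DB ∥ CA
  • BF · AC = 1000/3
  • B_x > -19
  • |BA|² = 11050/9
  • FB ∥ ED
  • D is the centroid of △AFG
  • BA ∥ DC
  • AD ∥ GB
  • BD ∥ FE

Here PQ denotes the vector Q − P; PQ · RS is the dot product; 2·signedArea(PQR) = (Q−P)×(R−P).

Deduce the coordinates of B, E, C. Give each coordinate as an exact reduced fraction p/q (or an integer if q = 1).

B = (-18, 43/3)
C = (26, -21)
E = (13, -6)

1. B_x = -18  [GA ∥ BD ∩ AD ∥ GB]
2. B_y = 43/3  [GA ∥ BD ∩ AD ∥ GB]
   → B = (-18, 43/3)
3. E_x = 13  [FB ∥ ED ∩ BD ∥ FE]
4. E_y = -6  [FB ∥ ED ∩ BD ∥ FE]
   → E = (13, -6)
5. C_x = 26  [DB ∥ CA ∩ BA ∥ DC]
6. C_y = -21  [DB ∥ CA ∩ BA ∥ DC]
   → C = (26, -21)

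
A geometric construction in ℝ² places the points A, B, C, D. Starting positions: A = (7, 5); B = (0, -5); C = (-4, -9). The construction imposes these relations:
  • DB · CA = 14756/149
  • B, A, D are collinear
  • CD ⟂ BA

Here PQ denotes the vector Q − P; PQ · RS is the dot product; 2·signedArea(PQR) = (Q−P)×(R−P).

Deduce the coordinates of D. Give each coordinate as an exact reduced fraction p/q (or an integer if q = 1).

D = (-476/149, -1425/149)

1. D_x = -476/149  [B, A, D are collinear ∩ CD ⟂ BA]
2. D_y = -1425/149  [B, A, D are collinear ∩ CD ⟂ BA]
   → D = (-476/149, -1425/149)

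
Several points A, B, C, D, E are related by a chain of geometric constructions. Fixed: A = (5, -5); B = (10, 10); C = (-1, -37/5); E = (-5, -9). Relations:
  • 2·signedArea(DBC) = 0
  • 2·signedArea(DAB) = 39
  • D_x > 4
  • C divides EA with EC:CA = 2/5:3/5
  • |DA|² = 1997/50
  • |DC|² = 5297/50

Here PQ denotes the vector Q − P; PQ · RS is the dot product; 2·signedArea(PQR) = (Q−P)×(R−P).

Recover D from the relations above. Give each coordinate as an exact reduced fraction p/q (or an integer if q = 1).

1. D_x = 9/2  [2·signedArea(DBC) = 0 ∩ 2·signedArea(DAB) = 39]
2. D_y = 13/10  [2·signedArea(DBC) = 0 ∩ 2·signedArea(DAB) = 39]
   → D = (9/2, 13/10)

D = (9/2, 13/10)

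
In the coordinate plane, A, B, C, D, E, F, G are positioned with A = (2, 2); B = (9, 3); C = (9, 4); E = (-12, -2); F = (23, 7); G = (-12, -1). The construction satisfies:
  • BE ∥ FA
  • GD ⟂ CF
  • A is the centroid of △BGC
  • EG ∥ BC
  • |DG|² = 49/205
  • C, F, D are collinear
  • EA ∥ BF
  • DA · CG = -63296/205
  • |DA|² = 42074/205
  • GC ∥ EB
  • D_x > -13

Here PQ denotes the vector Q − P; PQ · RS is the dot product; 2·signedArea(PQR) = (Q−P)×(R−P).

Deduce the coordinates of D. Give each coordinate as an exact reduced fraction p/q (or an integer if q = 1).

1. D_x = -2481/205  [C, F, D are collinear ∩ GD ⟂ CF]
2. D_y = -107/205  [C, F, D are collinear ∩ GD ⟂ CF]
   → D = (-2481/205, -107/205)

D = (-2481/205, -107/205)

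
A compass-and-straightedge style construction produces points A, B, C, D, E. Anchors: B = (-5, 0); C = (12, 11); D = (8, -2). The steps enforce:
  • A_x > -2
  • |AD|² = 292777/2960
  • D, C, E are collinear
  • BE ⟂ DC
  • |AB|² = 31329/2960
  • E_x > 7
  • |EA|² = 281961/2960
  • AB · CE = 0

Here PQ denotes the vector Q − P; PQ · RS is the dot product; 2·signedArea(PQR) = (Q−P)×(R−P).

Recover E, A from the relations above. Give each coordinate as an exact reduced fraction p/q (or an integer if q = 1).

A = (-1399/740, -177/185)
E = (1376/185, -708/185)

1. E_x = 1376/185  [D, C, E are collinear ∩ BE ⟂ DC]
2. E_y = -708/185  [D, C, E are collinear ∩ BE ⟂ DC]
   → E = (1376/185, -708/185)
3. A_x = -1399/740  [line 844/185·x + 2743/185·y + 844/37 = 0 ∩ |AB|² = 31329/2960]
4. A_y = -177/185  [line 844/185·x + 2743/185·y + 844/37 = 0 ∩ |AB|² = 31329/2960]
   → A = (-1399/740, -177/185)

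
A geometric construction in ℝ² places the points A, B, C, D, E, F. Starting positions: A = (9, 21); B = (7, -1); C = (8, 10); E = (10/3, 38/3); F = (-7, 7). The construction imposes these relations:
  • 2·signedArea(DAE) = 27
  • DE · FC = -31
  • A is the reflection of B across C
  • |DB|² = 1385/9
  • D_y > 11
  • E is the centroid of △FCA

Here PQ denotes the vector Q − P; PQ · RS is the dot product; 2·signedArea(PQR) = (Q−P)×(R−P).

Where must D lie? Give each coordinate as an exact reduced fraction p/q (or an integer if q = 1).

1. D_x = 17/3  [2·signedArea(DAE) = 27 ∩ DE · FC = -31]
2. D_y = 34/3  [2·signedArea(DAE) = 27 ∩ DE · FC = -31]
   → D = (17/3, 34/3)

D = (17/3, 34/3)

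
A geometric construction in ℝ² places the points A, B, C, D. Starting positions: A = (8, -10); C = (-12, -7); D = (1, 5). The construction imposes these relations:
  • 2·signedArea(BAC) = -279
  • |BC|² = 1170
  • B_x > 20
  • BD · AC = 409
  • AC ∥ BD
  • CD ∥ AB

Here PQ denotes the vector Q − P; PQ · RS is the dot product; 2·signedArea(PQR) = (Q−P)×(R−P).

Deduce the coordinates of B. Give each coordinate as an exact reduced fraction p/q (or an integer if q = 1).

1. B_x = 21  [AC ∥ BD ∩ CD ∥ AB]
2. B_y = 2  [AC ∥ BD ∩ CD ∥ AB]
   → B = (21, 2)

B = (21, 2)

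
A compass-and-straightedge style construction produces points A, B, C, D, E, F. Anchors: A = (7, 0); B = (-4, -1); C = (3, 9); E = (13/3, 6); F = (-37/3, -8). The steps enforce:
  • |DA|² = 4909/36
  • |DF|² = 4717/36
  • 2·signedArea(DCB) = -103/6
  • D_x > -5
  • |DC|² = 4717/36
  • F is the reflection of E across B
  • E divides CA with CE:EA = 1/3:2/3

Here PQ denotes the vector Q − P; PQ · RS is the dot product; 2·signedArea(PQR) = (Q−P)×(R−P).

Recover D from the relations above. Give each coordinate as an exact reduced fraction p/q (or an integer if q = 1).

1. D_x = -14/3  [line 10·x + -7·y + 301/6 = 0 ∩ |DF|² = 4717/36]
2. D_y = 1/2  [line 10·x + -7·y + 301/6 = 0 ∩ |DF|² = 4717/36]
   → D = (-14/3, 1/2)

D = (-14/3, 1/2)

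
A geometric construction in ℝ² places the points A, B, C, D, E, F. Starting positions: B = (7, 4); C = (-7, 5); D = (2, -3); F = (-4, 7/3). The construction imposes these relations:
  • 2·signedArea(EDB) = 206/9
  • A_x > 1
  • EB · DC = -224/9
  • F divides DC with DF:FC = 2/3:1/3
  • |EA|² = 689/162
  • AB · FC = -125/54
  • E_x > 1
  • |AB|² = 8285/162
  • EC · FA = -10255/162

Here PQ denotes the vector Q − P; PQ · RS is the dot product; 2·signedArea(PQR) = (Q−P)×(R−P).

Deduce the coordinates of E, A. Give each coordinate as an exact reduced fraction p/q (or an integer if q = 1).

1. E_x = 5/3  [EB · DC = -224/9 ∩ 2·signedArea(EDB) = 206/9]
2. E_y = 10/9  [EB · DC = -224/9 ∩ 2·signedArea(EDB) = 206/9]
   → E = (5/3, 10/9)
3. A_x = 11/6  [AB · FC = -125/54 ∩ EC · FA = -10255/162]
4. A_y = -17/18  [AB · FC = -125/54 ∩ EC · FA = -10255/162]
   → A = (11/6, -17/18)

A = (11/6, -17/18)
E = (5/3, 10/9)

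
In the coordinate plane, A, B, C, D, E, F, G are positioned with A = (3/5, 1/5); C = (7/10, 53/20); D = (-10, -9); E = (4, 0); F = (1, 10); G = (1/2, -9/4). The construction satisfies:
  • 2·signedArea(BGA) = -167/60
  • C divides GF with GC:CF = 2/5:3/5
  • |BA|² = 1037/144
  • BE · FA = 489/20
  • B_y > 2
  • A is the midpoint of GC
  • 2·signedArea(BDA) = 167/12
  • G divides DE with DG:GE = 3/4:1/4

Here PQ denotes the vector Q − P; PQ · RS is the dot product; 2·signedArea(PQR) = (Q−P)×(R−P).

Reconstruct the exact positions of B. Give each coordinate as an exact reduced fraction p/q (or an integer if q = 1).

B = (11/6, 31/12)

1. B_x = 11/6  [2·signedArea(BDA) = 167/12 ∩ 2·signedArea(BGA) = -167/60]
2. B_y = 31/12  [2·signedArea(BDA) = 167/12 ∩ 2·signedArea(BGA) = -167/60]
   → B = (11/6, 31/12)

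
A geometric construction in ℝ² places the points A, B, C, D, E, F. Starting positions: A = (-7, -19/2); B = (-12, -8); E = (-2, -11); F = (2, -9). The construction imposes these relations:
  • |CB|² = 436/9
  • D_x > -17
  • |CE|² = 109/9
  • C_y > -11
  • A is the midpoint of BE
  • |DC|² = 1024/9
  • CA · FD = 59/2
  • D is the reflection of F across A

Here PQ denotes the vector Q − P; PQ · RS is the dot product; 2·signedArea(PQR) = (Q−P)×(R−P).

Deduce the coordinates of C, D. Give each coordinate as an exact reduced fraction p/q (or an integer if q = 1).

C = (-16/3, -10)
D = (-16, -10)

1. D_x = -16  [D is the reflection of F across A]
2. D_y = -10  [D is the reflection of F across A]
   → D = (-16, -10)
3. C_x = -16/3  [line 18·x + 1·y + 106 = 0 ∩ |CE|² = 109/9]
4. C_y = -10  [line 18·x + 1·y + 106 = 0 ∩ |CE|² = 109/9]
   → C = (-16/3, -10)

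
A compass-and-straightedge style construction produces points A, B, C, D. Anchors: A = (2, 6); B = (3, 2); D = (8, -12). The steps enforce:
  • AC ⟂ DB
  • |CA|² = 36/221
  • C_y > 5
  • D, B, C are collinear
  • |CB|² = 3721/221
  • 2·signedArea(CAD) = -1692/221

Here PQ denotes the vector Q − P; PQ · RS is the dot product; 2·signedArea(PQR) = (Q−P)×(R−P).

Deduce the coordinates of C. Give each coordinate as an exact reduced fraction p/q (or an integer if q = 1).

C = (358/221, 1296/221)

1. C_x = 358/221  [D, B, C are collinear ∩ AC ⟂ DB]
2. C_y = 1296/221  [D, B, C are collinear ∩ AC ⟂ DB]
   → C = (358/221, 1296/221)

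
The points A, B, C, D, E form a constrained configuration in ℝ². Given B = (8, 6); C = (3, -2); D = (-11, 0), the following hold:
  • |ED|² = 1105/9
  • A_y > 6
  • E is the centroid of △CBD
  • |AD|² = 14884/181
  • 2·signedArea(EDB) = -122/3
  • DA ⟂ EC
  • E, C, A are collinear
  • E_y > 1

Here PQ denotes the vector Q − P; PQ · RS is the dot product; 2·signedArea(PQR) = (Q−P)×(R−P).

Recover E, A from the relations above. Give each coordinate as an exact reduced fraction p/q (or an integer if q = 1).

1. E_x = 0  [E is the centroid of △CBD]
2. E_y = 4/3  [E is the centroid of △CBD]
   → E = (0, 4/3)
3. A_x = -771/181  [E, C, A are collinear ∩ DA ⟂ EC]
4. A_y = 1098/181  [E, C, A are collinear ∩ DA ⟂ EC]
   → A = (-771/181, 1098/181)

A = (-771/181, 1098/181)
E = (0, 4/3)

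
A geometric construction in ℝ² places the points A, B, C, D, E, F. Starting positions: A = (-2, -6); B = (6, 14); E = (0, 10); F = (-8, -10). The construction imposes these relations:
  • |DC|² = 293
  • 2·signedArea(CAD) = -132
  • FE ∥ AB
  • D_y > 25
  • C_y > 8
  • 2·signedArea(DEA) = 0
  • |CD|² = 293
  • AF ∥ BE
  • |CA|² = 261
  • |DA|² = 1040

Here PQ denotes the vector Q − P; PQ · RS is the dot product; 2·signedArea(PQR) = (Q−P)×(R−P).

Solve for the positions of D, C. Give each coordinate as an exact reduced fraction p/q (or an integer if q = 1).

C = (4, 9)
D = (2, 26)

1. D_x = 2  [line 16·x + -2·y + 20 = 0 ∩ |DA|² = 1040]
2. D_y = 26  [line 16·x + -2·y + 20 = 0 ∩ |DA|² = 1040]
   → D = (2, 26)
3. C_x = 4  [line -32·x + 4·y + 92 = 0 ∩ |CA|² = 261]
4. C_y = 9  [line -32·x + 4·y + 92 = 0 ∩ |CA|² = 261]
   → C = (4, 9)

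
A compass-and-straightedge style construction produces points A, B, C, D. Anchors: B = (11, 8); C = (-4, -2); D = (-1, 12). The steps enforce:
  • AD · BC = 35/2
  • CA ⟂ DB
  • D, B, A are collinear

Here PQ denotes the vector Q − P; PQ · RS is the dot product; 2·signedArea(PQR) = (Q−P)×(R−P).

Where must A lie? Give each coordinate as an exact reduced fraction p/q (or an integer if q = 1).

A = (1/2, 23/2)

1. A_x = 1/2  [D, B, A are collinear ∩ CA ⟂ DB]
2. A_y = 23/2  [D, B, A are collinear ∩ CA ⟂ DB]
   → A = (1/2, 23/2)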